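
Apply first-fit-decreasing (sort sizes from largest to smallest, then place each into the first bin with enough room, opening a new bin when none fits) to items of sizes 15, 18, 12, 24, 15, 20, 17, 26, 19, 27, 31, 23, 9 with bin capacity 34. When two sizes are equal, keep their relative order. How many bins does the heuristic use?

Sorted descending: 31, 27, 26, 24, 23, 20, 19, 18, 17, 15, 15, 12, 9.
  31 → bin 1 (new)  [load 31/34]
  27 → bin 2 (new)  [load 27/34]
  26 → bin 3 (new)  [load 26/34]
  24 → bin 4 (new)  [load 24/34]
  23 → bin 5 (new)  [load 23/34]
  20 → bin 6 (new)  [load 20/34]
  19 → bin 7 (new)  [load 19/34]
  18 → bin 8 (new)  [load 18/34]
  17 → bin 9 (new)  [load 17/34]
  15 → bin 7  [load 34/34]
  15 → bin 8  [load 33/34]
  12 → bin 6  [load 32/34]
  9 → bin 4  [load 33/34]
9 bins opened.

9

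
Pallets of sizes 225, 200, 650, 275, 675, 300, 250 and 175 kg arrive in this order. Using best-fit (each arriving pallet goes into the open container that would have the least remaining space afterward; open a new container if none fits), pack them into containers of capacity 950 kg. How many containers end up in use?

3

  225 → container 1 (new)  [load 225/950]
  200 → container 1  [load 425/950]
  650 → container 2 (new)  [load 650/950]
  275 → container 2  [load 925/950]
  675 → container 3 (new)  [load 675/950]
  300 → container 1  [load 725/950]
  250 → container 3  [load 925/950]
  175 → container 1  [load 900/950]
3 containers opened.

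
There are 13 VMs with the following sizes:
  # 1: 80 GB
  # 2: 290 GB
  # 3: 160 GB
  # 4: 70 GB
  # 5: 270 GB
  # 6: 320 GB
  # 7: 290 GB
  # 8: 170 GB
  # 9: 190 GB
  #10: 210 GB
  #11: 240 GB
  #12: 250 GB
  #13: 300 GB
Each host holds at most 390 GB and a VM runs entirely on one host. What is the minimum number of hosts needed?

9

Total = 320 + 300 + 290 + 290 + 270 + 250 + 240 + 210 + 190 + 170 + 160 + 80 + 70 = 2840 GB.
Lower bound: ⌈2840/390⌉ = 8 hosts.
A packing using 9 hosts:
  host 1: 320 + 70 = 390
  host 2: 300 + 80 = 380
  host 3: 290 = 290
  host 4: 290 = 290
  host 5: 270 = 270
  host 6: 250 = 250
  host 7: 240 = 240
  host 8: 210 + 170 = 380
  host 9: 190 + 160 = 350
No arrangement into 8 hosts stays within capacity, so 9 is optimal.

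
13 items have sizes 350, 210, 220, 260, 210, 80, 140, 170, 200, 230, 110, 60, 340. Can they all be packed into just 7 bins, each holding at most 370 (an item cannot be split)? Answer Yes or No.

No

Total = 2580; ⌈2580/370⌉ = 7.
8 items each exceed half the capacity and cannot share a bin, forcing at least 8 bins.
At least 8 bins are required, but only 7 are allowed.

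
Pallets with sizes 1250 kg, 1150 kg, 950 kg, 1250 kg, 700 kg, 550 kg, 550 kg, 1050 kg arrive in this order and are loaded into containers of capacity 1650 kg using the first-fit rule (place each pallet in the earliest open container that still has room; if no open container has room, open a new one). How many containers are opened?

6

  1250 → container 1 (new)  [load 1250/1650]
  1150 → container 2 (new)  [load 1150/1650]
  950 → container 3 (new)  [load 950/1650]
  1250 → container 4 (new)  [load 1250/1650]
  700 → container 3  [load 1650/1650]
  550 → container 5 (new)  [load 550/1650]
  550 → container 5  [load 1100/1650]
  1050 → container 6 (new)  [load 1050/1650]
6 containers opened.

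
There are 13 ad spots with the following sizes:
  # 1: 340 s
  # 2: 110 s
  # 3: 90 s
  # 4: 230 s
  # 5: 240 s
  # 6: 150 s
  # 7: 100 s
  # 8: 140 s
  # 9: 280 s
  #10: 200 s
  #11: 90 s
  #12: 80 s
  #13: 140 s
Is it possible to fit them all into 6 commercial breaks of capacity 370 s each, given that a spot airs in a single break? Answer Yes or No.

Total = 2190 s; ⌈2190/370⌉ = 6.
The bound of 6 does not rule out 6, but exhaustive search shows no assignment into 6 commercial breaks of capacity 370 s exists — the minimum is 7.

No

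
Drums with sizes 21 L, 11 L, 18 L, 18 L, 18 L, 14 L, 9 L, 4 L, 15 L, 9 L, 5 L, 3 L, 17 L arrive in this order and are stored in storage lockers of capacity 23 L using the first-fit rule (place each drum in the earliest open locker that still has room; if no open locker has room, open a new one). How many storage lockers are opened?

  21 → locker 1 (new)  [load 21/23]
  11 → locker 2 (new)  [load 11/23]
  18 → locker 3 (new)  [load 18/23]
  18 → locker 4 (new)  [load 18/23]
  18 → locker 5 (new)  [load 18/23]
  14 → locker 6 (new)  [load 14/23]
  9 → locker 2  [load 20/23]
  4 → locker 3  [load 22/23]
  15 → locker 7 (new)  [load 15/23]
  9 → locker 6  [load 23/23]
  5 → locker 4  [load 23/23]
  3 → locker 2  [load 23/23]
  17 → locker 8 (new)  [load 17/23]
8 storage lockers opened.

8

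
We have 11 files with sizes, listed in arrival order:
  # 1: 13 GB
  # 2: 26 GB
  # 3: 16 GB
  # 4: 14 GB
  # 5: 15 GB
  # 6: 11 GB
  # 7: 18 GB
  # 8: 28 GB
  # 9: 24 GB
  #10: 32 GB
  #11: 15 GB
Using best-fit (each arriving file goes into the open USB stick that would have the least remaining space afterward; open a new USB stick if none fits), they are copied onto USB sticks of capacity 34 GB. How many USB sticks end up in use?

8

  13 → USB stick 1 (new)  [load 13/34]
  26 → USB stick 2 (new)  [load 26/34]
  16 → USB stick 1  [load 29/34]
  14 → USB stick 3 (new)  [load 14/34]
  15 → USB stick 3  [load 29/34]
  11 → USB stick 4 (new)  [load 11/34]
  18 → USB stick 4  [load 29/34]
  28 → USB stick 5 (new)  [load 28/34]
  24 → USB stick 6 (new)  [load 24/34]
  32 → USB stick 7 (new)  [load 32/34]
  15 → USB stick 8 (new)  [load 15/34]
8 USB sticks opened.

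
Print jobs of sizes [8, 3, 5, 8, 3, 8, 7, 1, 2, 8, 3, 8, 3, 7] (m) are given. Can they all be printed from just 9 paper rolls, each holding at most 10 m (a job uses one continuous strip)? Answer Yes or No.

Yes

A valid assignment using 9 paper rolls:
  roll 1: 8 + 2 = 10
  roll 2: 8 + 1 = 9
  roll 3: 8 = 8
  roll 4: 8 = 8
  roll 5: 8 = 8
  roll 6: 7 + 3 = 10
  roll 7: 7 + 3 = 10
  roll 8: 5 + 3 = 8
  roll 9: 3 = 3
Every load is within 10 m, so 9 paper rolls suffice.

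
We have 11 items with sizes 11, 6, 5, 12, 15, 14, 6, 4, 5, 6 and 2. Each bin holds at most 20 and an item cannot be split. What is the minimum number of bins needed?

5

Total = 15 + 14 + 12 + 11 + 6 + 6 + 6 + 5 + 5 + 4 + 2 = 86.
Lower bound: ⌈86/20⌉ = 5 bins.
A packing using 5 bins:
  bin 1: 15 + 5 = 20
  bin 2: 14 + 6 = 20
  bin 3: 12 + 6 + 2 = 20
  bin 4: 11 + 6 = 17
  bin 5: 5 + 4 = 9
This matches the lower bound, so 5 is optimal.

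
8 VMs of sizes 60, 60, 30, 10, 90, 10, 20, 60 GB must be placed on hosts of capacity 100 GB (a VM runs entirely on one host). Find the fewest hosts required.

4

Total = 90 + 60 + 60 + 60 + 30 + 20 + 10 + 10 = 340 GB.
Lower bound: ⌈340/100⌉ = 4 hosts.
A packing using 4 hosts:
  host 1: 90 + 10 = 100
  host 2: 60 + 30 + 10 = 100
  host 3: 60 + 20 = 80
  host 4: 60 = 60
This matches the lower bound, so 4 is optimal.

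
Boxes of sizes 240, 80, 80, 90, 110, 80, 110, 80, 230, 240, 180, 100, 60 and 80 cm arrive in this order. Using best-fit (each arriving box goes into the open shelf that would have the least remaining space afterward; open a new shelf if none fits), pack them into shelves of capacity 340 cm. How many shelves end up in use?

  240 → shelf 1 (new)  [load 240/340]
  80 → shelf 1  [load 320/340]
  80 → shelf 2 (new)  [load 80/340]
  90 → shelf 2  [load 170/340]
  110 → shelf 2  [load 280/340]
  80 → shelf 3 (new)  [load 80/340]
  110 → shelf 3  [load 190/340]
  80 → shelf 3  [load 270/340]
  230 → shelf 4 (new)  [load 230/340]
  240 → shelf 5 (new)  [load 240/340]
  180 → shelf 6 (new)  [load 180/340]
  100 → shelf 5  [load 340/340]
  60 → shelf 2  [load 340/340]
  80 → shelf 4  [load 310/340]
6 shelves opened.

6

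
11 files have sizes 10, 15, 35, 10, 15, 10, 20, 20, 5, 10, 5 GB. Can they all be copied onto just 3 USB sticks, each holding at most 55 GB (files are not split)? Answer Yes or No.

A valid assignment using 3 USB sticks:
  USB stick 1: 35 + 20 = 55
  USB stick 2: 20 + 15 + 15 + 5 = 55
  USB stick 3: 10 + 10 + 10 + 10 + 5 = 45
Every load is within 55 GB, so 3 USB sticks suffice.

Yes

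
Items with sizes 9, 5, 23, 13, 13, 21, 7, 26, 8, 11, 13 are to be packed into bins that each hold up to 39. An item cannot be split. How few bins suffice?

4

Total = 26 + 23 + 21 + 13 + 13 + 13 + 11 + 9 + 8 + 7 + 5 = 149.
Lower bound: ⌈149/39⌉ = 4 bins.
A packing using 4 bins:
  bin 1: 26 + 13 = 39
  bin 2: 23 + 13 = 36
  bin 3: 21 + 13 + 5 = 39
  bin 4: 11 + 9 + 8 + 7 = 35
This matches the lower bound, so 4 is optimal.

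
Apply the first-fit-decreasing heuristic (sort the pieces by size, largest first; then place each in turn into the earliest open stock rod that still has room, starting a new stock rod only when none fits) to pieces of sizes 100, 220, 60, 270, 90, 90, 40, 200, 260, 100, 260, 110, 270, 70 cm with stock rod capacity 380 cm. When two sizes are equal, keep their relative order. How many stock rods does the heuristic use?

6

Sorted descending: 270, 270, 260, 260, 220, 200, 110, 100, 100, 90, 90, 70, 60, 40.
  270 → stock rod 1 (new)  [load 270/380]
  270 → stock rod 2 (new)  [load 270/380]
  260 → stock rod 3 (new)  [load 260/380]
  260 → stock rod 4 (new)  [load 260/380]
  220 → stock rod 5 (new)  [load 220/380]
  200 → stock rod 6 (new)  [load 200/380]
  110 → stock rod 1  [load 380/380]
  100 → stock rod 2  [load 370/380]
  100 → stock rod 3  [load 360/380]
  90 → stock rod 4  [load 350/380]
  90 → stock rod 5  [load 310/380]
  70 → stock rod 5  [load 380/380]
  60 → stock rod 6  [load 260/380]
  40 → stock rod 6  [load 300/380]
6 stock rods opened.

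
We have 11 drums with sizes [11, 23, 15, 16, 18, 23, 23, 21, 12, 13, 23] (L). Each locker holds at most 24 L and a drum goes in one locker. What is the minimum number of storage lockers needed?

Total = 23 + 23 + 23 + 23 + 21 + 18 + 16 + 15 + 13 + 12 + 11 = 198 L.
Lower bound: ⌈198/24⌉ = 9 storage lockers.
A packing using 10 storage lockers:
  locker 1: 23 = 23
  locker 2: 23 = 23
  locker 3: 23 = 23
  locker 4: 23 = 23
  locker 5: 21 = 21
  locker 6: 18 = 18
  locker 7: 16 = 16
  locker 8: 15 = 15
  locker 9: 13 + 11 = 24
  locker 10: 12 = 12
No arrangement into 9 storage lockers stays within capacity, so 10 is optimal.

10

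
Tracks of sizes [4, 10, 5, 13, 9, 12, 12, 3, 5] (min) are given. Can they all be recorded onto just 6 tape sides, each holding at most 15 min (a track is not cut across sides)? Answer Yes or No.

A valid assignment using 6 tape sides:
  side 1: 13 = 13
  side 2: 12 + 3 = 15
  side 3: 12 = 12
  side 4: 10 + 5 = 15
  side 5: 9 + 5 = 14
  side 6: 4 = 4
Every load is within 15 min, so 6 tape sides suffice.

Yes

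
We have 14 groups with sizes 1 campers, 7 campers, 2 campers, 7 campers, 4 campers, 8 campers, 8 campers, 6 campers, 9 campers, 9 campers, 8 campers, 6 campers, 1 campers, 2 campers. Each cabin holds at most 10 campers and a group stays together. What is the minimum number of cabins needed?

Total = 9 + 9 + 8 + 8 + 8 + 7 + 7 + 6 + 6 + 4 + 2 + 2 + 1 + 1 = 78 campers.
Lower bound: ⌈78/10⌉ = 8 cabins.
Also, 9 groups each exceed 5 campers, and no two of those can share a cabin, so at least 9 cabins are needed.
A packing using 9 cabins:
  cabin 1: 9 + 1 = 10
  cabin 2: 9 + 1 = 10
  cabin 3: 8 + 2 = 10
  cabin 4: 8 + 2 = 10
  cabin 5: 8 = 8
  cabin 6: 7 = 7
  cabin 7: 7 = 7
  cabin 8: 6 + 4 = 10
  cabin 9: 6 = 6
This matches the lower bound, so 9 is optimal.

9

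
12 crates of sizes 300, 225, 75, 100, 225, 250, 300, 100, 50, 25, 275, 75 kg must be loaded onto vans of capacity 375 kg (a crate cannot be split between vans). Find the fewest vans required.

6

Total = 300 + 300 + 275 + 250 + 225 + 225 + 100 + 100 + 75 + 75 + 50 + 25 = 2000 kg.
Lower bound: ⌈2000/375⌉ = 6 vans.
A packing using 6 vans:
  van 1: 300 + 75 = 375
  van 2: 300 + 75 = 375
  van 3: 275 + 100 = 375
  van 4: 250 + 100 + 25 = 375
  van 5: 225 + 50 = 275
  van 6: 225 = 225
This matches the lower bound, so 6 is optimal.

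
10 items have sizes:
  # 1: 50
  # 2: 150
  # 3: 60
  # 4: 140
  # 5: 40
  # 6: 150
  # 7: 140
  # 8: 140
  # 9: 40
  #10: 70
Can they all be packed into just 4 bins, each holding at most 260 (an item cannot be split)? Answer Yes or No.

Total = 980; ⌈980/260⌉ = 4.
5 items each exceed half the capacity and cannot share a bin, forcing at least 5 bins.
At least 5 bins are required, but only 4 are allowed.

No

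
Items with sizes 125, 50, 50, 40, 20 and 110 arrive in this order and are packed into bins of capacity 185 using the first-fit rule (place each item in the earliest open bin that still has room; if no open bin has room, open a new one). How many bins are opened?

3

  125 → bin 1 (new)  [load 125/185]
  50 → bin 1  [load 175/185]
  50 → bin 2 (new)  [load 50/185]
  40 → bin 2  [load 90/185]
  20 → bin 2  [load 110/185]
  110 → bin 3 (new)  [load 110/185]
3 bins opened.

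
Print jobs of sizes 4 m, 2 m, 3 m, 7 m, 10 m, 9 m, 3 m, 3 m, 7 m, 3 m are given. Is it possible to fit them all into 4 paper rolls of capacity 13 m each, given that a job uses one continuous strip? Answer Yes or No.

Yes

A valid assignment using 4 paper rolls:
  roll 1: 10 + 3 = 13
  roll 2: 9 + 4 = 13
  roll 3: 7 + 3 + 3 = 13
  roll 4: 7 + 3 + 2 = 12
Every load is within 13 m, so 4 paper rolls suffice.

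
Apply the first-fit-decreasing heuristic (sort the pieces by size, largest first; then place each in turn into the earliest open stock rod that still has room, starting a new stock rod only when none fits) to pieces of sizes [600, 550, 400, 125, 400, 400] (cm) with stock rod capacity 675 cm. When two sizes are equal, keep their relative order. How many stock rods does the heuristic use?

Sorted descending: 600, 550, 400, 400, 400, 125.
  600 → stock rod 1 (new)  [load 600/675]
  550 → stock rod 2 (new)  [load 550/675]
  400 → stock rod 3 (new)  [load 400/675]
  400 → stock rod 4 (new)  [load 400/675]
  400 → stock rod 5 (new)  [load 400/675]
  125 → stock rod 2  [load 675/675]
5 stock rods opened.

5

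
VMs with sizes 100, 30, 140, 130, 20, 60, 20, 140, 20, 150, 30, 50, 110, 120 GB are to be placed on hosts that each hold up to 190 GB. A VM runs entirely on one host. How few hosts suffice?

7

Total = 150 + 140 + 140 + 130 + 120 + 110 + 100 + 60 + 50 + 30 + 30 + 20 + 20 + 20 = 1120 GB.
Lower bound: ⌈1120/190⌉ = 6 hosts.
Also, 7 VMs each exceed 95 GB, and no two of those can share a host, so at least 7 hosts are needed.
A packing using 7 hosts:
  host 1: 150 + 30 = 180
  host 2: 140 + 50 = 190
  host 3: 140 + 30 + 20 = 190
  host 4: 130 + 60 = 190
  host 5: 120 + 20 + 20 = 160
  host 6: 110 = 110
  host 7: 100 = 100
This matches the lower bound, so 7 is optimal.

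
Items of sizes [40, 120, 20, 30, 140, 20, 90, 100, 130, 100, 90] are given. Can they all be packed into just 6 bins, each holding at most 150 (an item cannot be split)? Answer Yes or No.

No

Total = 880; ⌈880/150⌉ = 6.
7 items each exceed half the capacity and cannot share a bin, forcing at least 7 bins.
At least 7 bins are required, but only 6 are allowed.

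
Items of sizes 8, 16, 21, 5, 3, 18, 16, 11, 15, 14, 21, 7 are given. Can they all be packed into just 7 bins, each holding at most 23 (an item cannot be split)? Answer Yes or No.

Total = 155; ⌈155/23⌉ = 7.
The bound of 7 does not rule out 7, but exhaustive search shows no assignment into 7 bins of capacity 23 exists — the minimum is 8.

No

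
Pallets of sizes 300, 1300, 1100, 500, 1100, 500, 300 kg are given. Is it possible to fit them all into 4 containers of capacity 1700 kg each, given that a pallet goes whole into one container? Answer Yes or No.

Yes

A valid assignment using 4 containers:
  container 1: 1300 + 300 = 1600
  container 2: 1100 + 500 = 1600
  container 3: 1100 + 500 = 1600
  container 4: 300 = 300
Every load is within 1700 kg, so 4 containers suffice.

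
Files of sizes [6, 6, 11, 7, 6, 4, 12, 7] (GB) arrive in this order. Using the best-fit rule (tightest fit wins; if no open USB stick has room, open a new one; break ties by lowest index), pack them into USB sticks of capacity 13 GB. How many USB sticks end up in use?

  6 → USB stick 1 (new)  [load 6/13]
  6 → USB stick 1  [load 12/13]
  11 → USB stick 2 (new)  [load 11/13]
  7 → USB stick 3 (new)  [load 7/13]
  6 → USB stick 3  [load 13/13]
  4 → USB stick 4 (new)  [load 4/13]
  12 → USB stick 5 (new)  [load 12/13]
  7 → USB stick 4  [load 11/13]
5 USB sticks opened.

5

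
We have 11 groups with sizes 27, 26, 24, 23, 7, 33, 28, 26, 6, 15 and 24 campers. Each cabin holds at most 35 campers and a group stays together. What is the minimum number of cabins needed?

Total = 33 + 28 + 27 + 26 + 26 + 24 + 24 + 23 + 15 + 7 + 6 = 239 campers.
Lower bound: ⌈239/35⌉ = 7 cabins.
Also, 8 groups each exceed 35/2 campers, and no two of those can share a cabin, so at least 8 cabins are needed.
A packing using 9 cabins:
  cabin 1: 33 = 33
  cabin 2: 28 + 7 = 35
  cabin 3: 27 + 6 = 33
  cabin 4: 26 = 26
  cabin 5: 26 = 26
  cabin 6: 24 = 24
  cabin 7: 24 = 24
  cabin 8: 23 = 23
  cabin 9: 15 = 15
No arrangement into 8 cabins stays within capacity, so 9 is optimal.

9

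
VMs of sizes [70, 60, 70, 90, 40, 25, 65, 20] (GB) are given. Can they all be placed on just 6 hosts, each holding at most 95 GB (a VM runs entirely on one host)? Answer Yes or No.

Yes

A valid assignment using 6 hosts:
  host 1: 90 = 90
  host 2: 70 + 25 = 95
  host 3: 70 + 20 = 90
  host 4: 65 = 65
  host 5: 60 = 60
  host 6: 40 = 40
Every load is within 95 GB, so 6 hosts suffice.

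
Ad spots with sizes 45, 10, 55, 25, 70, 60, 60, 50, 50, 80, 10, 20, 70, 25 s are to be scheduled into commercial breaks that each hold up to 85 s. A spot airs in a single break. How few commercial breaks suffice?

9

Total = 80 + 70 + 70 + 60 + 60 + 55 + 50 + 50 + 45 + 25 + 25 + 20 + 10 + 10 = 630 s.
Lower bound: ⌈630/85⌉ = 8 commercial breaks.
Also, 9 ad spots each exceed 85/2 s, and no two of those can share a break, so at least 9 commercial breaks are needed.
A packing using 9 commercial breaks:
  break 1: 80 = 80
  break 2: 70 + 10 = 80
  break 3: 70 + 10 = 80
  break 4: 60 + 25 = 85
  break 5: 60 + 25 = 85
  break 6: 55 + 20 = 75
  break 7: 50 = 50
  break 8: 50 = 50
  break 9: 45 = 45
This matches the lower bound, so 9 is optimal.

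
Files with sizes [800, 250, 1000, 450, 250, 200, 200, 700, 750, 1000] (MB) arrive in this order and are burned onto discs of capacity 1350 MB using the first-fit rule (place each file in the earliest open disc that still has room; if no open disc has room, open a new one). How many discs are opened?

5

  800 → disc 1 (new)  [load 800/1350]
  250 → disc 1  [load 1050/1350]
  1000 → disc 2 (new)  [load 1000/1350]
  450 → disc 3 (new)  [load 450/1350]
  250 → disc 1  [load 1300/1350]
  200 → disc 2  [load 1200/1350]
  200 → disc 3  [load 650/1350]
  700 → disc 3  [load 1350/1350]
  750 → disc 4 (new)  [load 750/1350]
  1000 → disc 5 (new)  [load 1000/1350]
5 discs opened.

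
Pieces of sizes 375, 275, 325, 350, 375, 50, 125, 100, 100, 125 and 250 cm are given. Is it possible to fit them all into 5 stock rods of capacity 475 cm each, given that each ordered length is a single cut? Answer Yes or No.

No

Total = 2450 cm; ⌈2450/475⌉ = 6.
At least 6 stock rods are required, but only 5 are allowed.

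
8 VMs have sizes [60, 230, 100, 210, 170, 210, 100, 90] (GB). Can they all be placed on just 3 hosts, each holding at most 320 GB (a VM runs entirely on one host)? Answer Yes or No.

Total = 1170 GB; ⌈1170/320⌉ = 4.
At least 4 hosts are required, but only 3 are allowed.

No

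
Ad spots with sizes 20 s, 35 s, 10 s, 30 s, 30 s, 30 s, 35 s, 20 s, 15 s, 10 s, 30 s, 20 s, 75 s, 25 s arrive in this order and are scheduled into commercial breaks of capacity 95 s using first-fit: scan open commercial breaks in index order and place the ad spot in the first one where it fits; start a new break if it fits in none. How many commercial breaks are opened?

5

  20 → break 1 (new)  [load 20/95]
  35 → break 1  [load 55/95]
  10 → break 1  [load 65/95]
  30 → break 1  [load 95/95]
  30 → break 2 (new)  [load 30/95]
  30 → break 2  [load 60/95]
  35 → break 2  [load 95/95]
  20 → break 3 (new)  [load 20/95]
  15 → break 3  [load 35/95]
  10 → break 3  [load 45/95]
  30 → break 3  [load 75/95]
  20 → break 3  [load 95/95]
  75 → break 4 (new)  [load 75/95]
  25 → break 5 (new)  [load 25/95]
5 commercial breaks opened.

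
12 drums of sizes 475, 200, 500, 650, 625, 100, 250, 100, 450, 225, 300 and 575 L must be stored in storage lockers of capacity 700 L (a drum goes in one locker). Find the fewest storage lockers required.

Total = 650 + 625 + 575 + 500 + 475 + 450 + 300 + 250 + 225 + 200 + 100 + 100 = 4450 L.
Lower bound: ⌈4450/700⌉ = 7 storage lockers.
A packing using 7 storage lockers:
  locker 1: 650 = 650
  locker 2: 625 = 625
  locker 3: 575 + 100 = 675
  locker 4: 500 + 200 = 700
  locker 5: 475 + 225 = 700
  locker 6: 450 + 250 = 700
  locker 7: 300 + 100 = 400
This matches the lower bound, so 7 is optimal.

7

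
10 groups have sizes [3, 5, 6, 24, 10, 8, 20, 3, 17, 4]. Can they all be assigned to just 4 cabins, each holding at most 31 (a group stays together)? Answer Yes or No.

Yes

A valid assignment using 4 cabins:
  cabin 1: 24 + 6 = 30
  cabin 2: 20 + 10 = 30
  cabin 3: 17 + 8 + 5 = 30
  cabin 4: 4 + 3 + 3 = 10
Every load is within 31, so 4 cabins suffice.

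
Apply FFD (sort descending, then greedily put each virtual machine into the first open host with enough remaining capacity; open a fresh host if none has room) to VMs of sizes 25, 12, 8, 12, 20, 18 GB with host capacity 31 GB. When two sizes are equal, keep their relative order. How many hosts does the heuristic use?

4

Sorted descending: 25, 20, 18, 12, 12, 8.
  25 → host 1 (new)  [load 25/31]
  20 → host 2 (new)  [load 20/31]
  18 → host 3 (new)  [load 18/31]
  12 → host 3  [load 30/31]
  12 → host 4 (new)  [load 12/31]
  8 → host 2  [load 28/31]
4 hosts opened.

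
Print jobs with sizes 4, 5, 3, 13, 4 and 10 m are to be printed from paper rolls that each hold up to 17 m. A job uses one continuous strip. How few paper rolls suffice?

Total = 13 + 10 + 5 + 4 + 4 + 3 = 39 m.
Lower bound: ⌈39/17⌉ = 3 paper rolls.
A packing using 3 paper rolls:
  roll 1: 13 + 4 = 17
  roll 2: 10 + 5 = 15
  roll 3: 4 + 3 = 7
This matches the lower bound, so 3 is optimal.

3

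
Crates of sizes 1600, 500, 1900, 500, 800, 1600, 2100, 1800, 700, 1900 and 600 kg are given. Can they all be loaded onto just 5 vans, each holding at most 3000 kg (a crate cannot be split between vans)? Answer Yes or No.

No

Total = 14000 kg; ⌈14000/3000⌉ = 5.
6 crates each exceed half the capacity and cannot share a van, forcing at least 6 vans.
At least 6 vans are required, but only 5 are allowed.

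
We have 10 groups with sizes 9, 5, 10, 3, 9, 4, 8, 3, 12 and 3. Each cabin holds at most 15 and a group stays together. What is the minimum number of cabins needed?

Total = 12 + 10 + 9 + 9 + 8 + 5 + 4 + 3 + 3 + 3 = 66.
Lower bound: ⌈66/15⌉ = 5 cabins.
A packing using 5 cabins:
  cabin 1: 12 + 3 = 15
  cabin 2: 10 + 5 = 15
  cabin 3: 9 + 4 = 13
  cabin 4: 9 + 3 + 3 = 15
  cabin 5: 8 = 8
This matches the lower bound, so 5 is optimal.

5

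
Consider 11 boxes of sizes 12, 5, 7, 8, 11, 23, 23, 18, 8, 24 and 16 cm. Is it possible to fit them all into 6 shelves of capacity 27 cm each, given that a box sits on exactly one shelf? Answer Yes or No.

No

Total = 155 cm; ⌈155/27⌉ = 6.
The bound of 6 does not rule out 6, but exhaustive search shows no assignment into 6 shelves of capacity 27 cm exists — the minimum is 7.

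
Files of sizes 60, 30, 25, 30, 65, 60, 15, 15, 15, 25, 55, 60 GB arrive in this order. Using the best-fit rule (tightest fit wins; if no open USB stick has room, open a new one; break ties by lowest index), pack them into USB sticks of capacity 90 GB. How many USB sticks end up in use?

6

  60 → USB stick 1 (new)  [load 60/90]
  30 → USB stick 1  [load 90/90]
  25 → USB stick 2 (new)  [load 25/90]
  30 → USB stick 2  [load 55/90]
  65 → USB stick 3 (new)  [load 65/90]
  60 → USB stick 4 (new)  [load 60/90]
  15 → USB stick 3  [load 80/90]
  15 → USB stick 4  [load 75/90]
  15 → USB stick 4  [load 90/90]
  25 → USB stick 2  [load 80/90]
  55 → USB stick 5 (new)  [load 55/90]
  60 → USB stick 6 (new)  [load 60/90]
6 USB sticks opened.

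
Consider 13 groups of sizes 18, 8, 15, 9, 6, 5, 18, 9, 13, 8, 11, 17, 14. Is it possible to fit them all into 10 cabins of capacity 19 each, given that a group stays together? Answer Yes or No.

A valid assignment using 9 cabins:
  cabin 1: 18 = 18
  cabin 2: 18 = 18
  cabin 3: 17 = 17
  cabin 4: 15 = 15
  cabin 5: 14 + 5 = 19
  cabin 6: 13 + 6 = 19
  cabin 7: 11 + 8 = 19
  cabin 8: 9 + 9 = 18
  cabin 9: 8 = 8
That uses only 9 ≤ 10, so 10 cabins are enough.

Yes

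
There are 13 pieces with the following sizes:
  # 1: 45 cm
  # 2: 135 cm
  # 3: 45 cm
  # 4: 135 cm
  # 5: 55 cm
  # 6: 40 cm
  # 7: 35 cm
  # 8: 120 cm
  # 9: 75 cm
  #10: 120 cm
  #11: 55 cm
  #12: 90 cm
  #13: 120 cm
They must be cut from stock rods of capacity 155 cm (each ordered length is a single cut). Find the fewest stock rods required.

Total = 135 + 135 + 120 + 120 + 120 + 90 + 75 + 55 + 55 + 45 + 45 + 40 + 35 = 1070 cm.
Lower bound: ⌈1070/155⌉ = 7 stock rods.
A packing using 8 stock rods:
  stock rod 1: 135 = 135
  stock rod 2: 135 = 135
  stock rod 3: 120 + 35 = 155
  stock rod 4: 120 = 120
  stock rod 5: 120 = 120
  stock rod 6: 90 + 55 = 145
  stock rod 7: 75 + 55 = 130
  stock rod 8: 45 + 45 + 40 = 130
No arrangement into 7 stock rods stays within capacity, so 8 is optimal.

8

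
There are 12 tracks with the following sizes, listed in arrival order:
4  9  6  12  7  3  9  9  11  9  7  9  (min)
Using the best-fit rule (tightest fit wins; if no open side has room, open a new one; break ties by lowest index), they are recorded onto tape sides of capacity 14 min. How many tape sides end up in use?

9

  4 → side 1 (new)  [load 4/14]
  9 → side 1  [load 13/14]
  6 → side 2 (new)  [load 6/14]
  12 → side 3 (new)  [load 12/14]
  7 → side 2  [load 13/14]
  3 → side 4 (new)  [load 3/14]
  9 → side 4  [load 12/14]
  9 → side 5 (new)  [load 9/14]
  11 → side 6 (new)  [load 11/14]
  9 → side 7 (new)  [load 9/14]
  7 → side 8 (new)  [load 7/14]
  9 → side 9 (new)  [load 9/14]
9 tape sides opened.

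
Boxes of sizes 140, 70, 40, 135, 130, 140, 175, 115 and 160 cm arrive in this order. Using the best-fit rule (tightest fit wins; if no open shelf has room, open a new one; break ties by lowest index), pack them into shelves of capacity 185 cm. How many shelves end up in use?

  140 → shelf 1 (new)  [load 140/185]
  70 → shelf 2 (new)  [load 70/185]
  40 → shelf 1  [load 180/185]
  135 → shelf 3 (new)  [load 135/185]
  130 → shelf 4 (new)  [load 130/185]
  140 → shelf 5 (new)  [load 140/185]
  175 → shelf 6 (new)  [load 175/185]
  115 → shelf 2  [load 185/185]
  160 → shelf 7 (new)  [load 160/185]
7 shelves opened.

7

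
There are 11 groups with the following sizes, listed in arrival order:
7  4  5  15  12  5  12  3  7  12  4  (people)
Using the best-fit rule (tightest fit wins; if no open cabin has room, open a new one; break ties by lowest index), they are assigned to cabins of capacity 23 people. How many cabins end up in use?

  7 → cabin 1 (new)  [load 7/23]
  4 → cabin 1  [load 11/23]
  5 → cabin 1  [load 16/23]
  15 → cabin 2 (new)  [load 15/23]
  12 → cabin 3 (new)  [load 12/23]
  5 → cabin 1  [load 21/23]
  12 → cabin 4 (new)  [load 12/23]
  3 → cabin 2  [load 18/23]
  7 → cabin 3  [load 19/23]
  12 → cabin 5 (new)  [load 12/23]
  4 → cabin 3  [load 23/23]
5 cabins opened.

5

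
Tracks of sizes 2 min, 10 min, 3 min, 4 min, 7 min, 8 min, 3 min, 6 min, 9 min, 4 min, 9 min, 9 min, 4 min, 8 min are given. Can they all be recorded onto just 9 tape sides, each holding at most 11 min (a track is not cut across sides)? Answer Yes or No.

A valid assignment using 9 tape sides:
  side 1: 10 = 10
  side 2: 9 + 2 = 11
  side 3: 9 = 9
  side 4: 9 = 9
  side 5: 8 + 3 = 11
  side 6: 8 + 3 = 11
  side 7: 7 + 4 = 11
  side 8: 6 + 4 = 10
  side 9: 4 = 4
Every load is within 11 min, so 9 tape sides suffice.

Yes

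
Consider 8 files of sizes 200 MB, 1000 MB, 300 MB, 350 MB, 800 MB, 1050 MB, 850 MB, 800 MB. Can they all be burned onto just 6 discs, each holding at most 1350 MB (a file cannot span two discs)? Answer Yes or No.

Yes

A valid assignment using 5 discs:
  disc 1: 1050 + 300 = 1350
  disc 2: 1000 + 350 = 1350
  disc 3: 850 + 200 = 1050
  disc 4: 800 = 800
  disc 5: 800 = 800
That uses only 5 ≤ 6, so 6 discs are enough.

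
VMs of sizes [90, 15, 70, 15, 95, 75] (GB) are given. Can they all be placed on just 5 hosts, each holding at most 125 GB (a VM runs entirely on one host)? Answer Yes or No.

Yes

A valid assignment using 4 hosts:
  host 1: 95 + 15 + 15 = 125
  host 2: 90 = 90
  host 3: 75 = 75
  host 4: 70 = 70
That uses only 4 ≤ 5, so 5 hosts are enough.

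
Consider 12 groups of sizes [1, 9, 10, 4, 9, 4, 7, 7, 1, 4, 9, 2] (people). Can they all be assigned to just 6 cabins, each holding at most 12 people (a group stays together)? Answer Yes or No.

Total = 67 people; ⌈67/12⌉ = 6.
The bound of 6 does not rule out 6, but exhaustive search shows no assignment into 6 cabins of capacity 12 people exists — the minimum is 7.

No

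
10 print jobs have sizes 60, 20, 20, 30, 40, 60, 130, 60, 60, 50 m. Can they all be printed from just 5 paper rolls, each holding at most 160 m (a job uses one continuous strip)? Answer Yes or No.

Yes

A valid assignment using 4 paper rolls:
  roll 1: 130 + 30 = 160
  roll 2: 60 + 60 + 40 = 160
  roll 3: 60 + 60 + 20 + 20 = 160
  roll 4: 50 = 50
That uses only 4 ≤ 5, so 5 paper rolls are enough.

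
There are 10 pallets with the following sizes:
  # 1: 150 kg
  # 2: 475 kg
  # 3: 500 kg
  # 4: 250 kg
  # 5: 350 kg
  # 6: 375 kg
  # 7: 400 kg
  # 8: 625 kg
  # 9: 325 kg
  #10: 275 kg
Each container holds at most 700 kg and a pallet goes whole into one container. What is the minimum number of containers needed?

6

Total = 625 + 500 + 475 + 400 + 375 + 350 + 325 + 275 + 250 + 150 = 3725 kg.
Lower bound: ⌈3725/700⌉ = 6 containers.
A packing using 6 containers:
  container 1: 625 = 625
  container 2: 500 + 150 = 650
  container 3: 475 = 475
  container 4: 400 + 275 = 675
  container 5: 375 + 325 = 700
  container 6: 350 + 250 = 600
This matches the lower bound, so 6 is optimal.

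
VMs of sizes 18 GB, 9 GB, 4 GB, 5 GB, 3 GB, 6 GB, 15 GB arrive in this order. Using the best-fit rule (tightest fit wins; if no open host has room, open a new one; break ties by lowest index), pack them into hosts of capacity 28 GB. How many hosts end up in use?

3

  18 → host 1 (new)  [load 18/28]
  9 → host 1  [load 27/28]
  4 → host 2 (new)  [load 4/28]
  5 → host 2  [load 9/28]
  3 → host 2  [load 12/28]
  6 → host 2  [load 18/28]
  15 → host 3 (new)  [load 15/28]
3 hosts opened.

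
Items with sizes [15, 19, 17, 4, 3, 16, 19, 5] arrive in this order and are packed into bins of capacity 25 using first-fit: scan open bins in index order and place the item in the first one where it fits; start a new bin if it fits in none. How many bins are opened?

  15 → bin 1 (new)  [load 15/25]
  19 → bin 2 (new)  [load 19/25]
  17 → bin 3 (new)  [load 17/25]
  4 → bin 1  [load 19/25]
  3 → bin 1  [load 22/25]
  16 → bin 4 (new)  [load 16/25]
  19 → bin 5 (new)  [load 19/25]
  5 → bin 2  [load 24/25]
5 bins opened.

5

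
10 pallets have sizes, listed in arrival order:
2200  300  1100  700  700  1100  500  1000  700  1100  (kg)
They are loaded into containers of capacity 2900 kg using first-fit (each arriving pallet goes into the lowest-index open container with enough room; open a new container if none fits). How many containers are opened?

  2200 → container 1 (new)  [load 2200/2900]
  300 → container 1  [load 2500/2900]
  1100 → container 2 (new)  [load 1100/2900]
  700 → container 2  [load 1800/2900]
  700 → container 2  [load 2500/2900]
  1100 → container 3 (new)  [load 1100/2900]
  500 → container 3  [load 1600/2900]
  1000 → container 3  [load 2600/2900]
  700 → container 4 (new)  [load 700/2900]
  1100 → container 4  [load 1800/2900]
4 containers opened.

4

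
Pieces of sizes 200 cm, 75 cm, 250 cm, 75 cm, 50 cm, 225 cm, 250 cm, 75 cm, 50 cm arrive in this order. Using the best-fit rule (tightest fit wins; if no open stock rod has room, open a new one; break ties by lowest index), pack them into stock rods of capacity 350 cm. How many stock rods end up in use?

  200 → stock rod 1 (new)  [load 200/350]
  75 → stock rod 1  [load 275/350]
  250 → stock rod 2 (new)  [load 250/350]
  75 → stock rod 1  [load 350/350]
  50 → stock rod 2  [load 300/350]
  225 → stock rod 3 (new)  [load 225/350]
  250 → stock rod 4 (new)  [load 250/350]
  75 → stock rod 4  [load 325/350]
  50 → stock rod 2  [load 350/350]
4 stock rods opened.

4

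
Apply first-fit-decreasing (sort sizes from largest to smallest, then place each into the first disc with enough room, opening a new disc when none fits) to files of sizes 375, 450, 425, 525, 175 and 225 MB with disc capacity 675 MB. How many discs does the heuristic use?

4

Sorted descending: 525, 450, 425, 375, 225, 175.
  525 → disc 1 (new)  [load 525/675]
  450 → disc 2 (new)  [load 450/675]
  425 → disc 3 (new)  [load 425/675]
  375 → disc 4 (new)  [load 375/675]
  225 → disc 2  [load 675/675]
  175 → disc 3  [load 600/675]
4 discs opened.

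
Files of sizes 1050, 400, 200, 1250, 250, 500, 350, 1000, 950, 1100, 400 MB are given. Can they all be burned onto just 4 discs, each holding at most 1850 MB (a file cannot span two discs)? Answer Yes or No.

No

Total = 7450 MB; ⌈7450/1850⌉ = 5.
At least 5 discs are required, but only 4 are allowed.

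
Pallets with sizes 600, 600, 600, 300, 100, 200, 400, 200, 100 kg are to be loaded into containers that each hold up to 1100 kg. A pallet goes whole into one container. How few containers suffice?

3

Total = 600 + 600 + 600 + 400 + 300 + 200 + 200 + 100 + 100 = 3100 kg.
Lower bound: ⌈3100/1100⌉ = 3 containers.
A packing using 3 containers:
  container 1: 600 + 400 + 100 = 1100
  container 2: 600 + 300 + 200 = 1100
  container 3: 600 + 200 + 100 = 900
This matches the lower bound, so 3 is optimal.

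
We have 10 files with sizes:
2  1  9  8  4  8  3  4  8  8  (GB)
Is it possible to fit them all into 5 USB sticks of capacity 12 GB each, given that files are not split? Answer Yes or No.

A valid assignment using 5 USB sticks:
  USB stick 1: 9 + 3 = 12
  USB stick 2: 8 + 4 = 12
  USB stick 3: 8 + 4 = 12
  USB stick 4: 8 + 2 + 1 = 11
  USB stick 5: 8 = 8
Every load is within 12 GB, so 5 USB sticks suffice.

Yes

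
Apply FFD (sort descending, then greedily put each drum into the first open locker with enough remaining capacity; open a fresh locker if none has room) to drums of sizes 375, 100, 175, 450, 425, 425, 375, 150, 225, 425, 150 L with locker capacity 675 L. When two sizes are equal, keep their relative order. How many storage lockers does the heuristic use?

Sorted descending: 450, 425, 425, 425, 375, 375, 225, 175, 150, 150, 100.
  450 → locker 1 (new)  [load 450/675]
  425 → locker 2 (new)  [load 425/675]
  425 → locker 3 (new)  [load 425/675]
  425 → locker 4 (new)  [load 425/675]
  375 → locker 5 (new)  [load 375/675]
  375 → locker 6 (new)  [load 375/675]
  225 → locker 1  [load 675/675]
  175 → locker 2  [load 600/675]
  150 → locker 3  [load 575/675]
  150 → locker 4  [load 575/675]
  100 → locker 3  [load 675/675]
6 storage lockers opened.

6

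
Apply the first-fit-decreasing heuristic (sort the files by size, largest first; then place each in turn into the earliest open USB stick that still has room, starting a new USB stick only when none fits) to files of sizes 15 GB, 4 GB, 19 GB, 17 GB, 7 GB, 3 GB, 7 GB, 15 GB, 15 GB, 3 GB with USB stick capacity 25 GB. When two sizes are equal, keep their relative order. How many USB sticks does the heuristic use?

Sorted descending: 19, 17, 15, 15, 15, 7, 7, 4, 3, 3.
  19 → USB stick 1 (new)  [load 19/25]
  17 → USB stick 2 (new)  [load 17/25]
  15 → USB stick 3 (new)  [load 15/25]
  15 → USB stick 4 (new)  [load 15/25]
  15 → USB stick 5 (new)  [load 15/25]
  7 → USB stick 2  [load 24/25]
  7 → USB stick 3  [load 22/25]
  4 → USB stick 1  [load 23/25]
  3 → USB stick 3  [load 25/25]
  3 → USB stick 4  [load 18/25]
5 USB sticks opened.

5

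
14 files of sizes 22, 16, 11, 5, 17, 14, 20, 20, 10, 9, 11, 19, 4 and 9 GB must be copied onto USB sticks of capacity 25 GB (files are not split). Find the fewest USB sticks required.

Total = 22 + 20 + 20 + 19 + 17 + 16 + 14 + 11 + 11 + 10 + 9 + 9 + 5 + 4 = 187 GB.
Lower bound: ⌈187/25⌉ = 8 USB sticks.
A packing using 9 USB sticks:
  USB stick 1: 22 = 22
  USB stick 2: 20 + 5 = 25
  USB stick 3: 20 + 4 = 24
  USB stick 4: 19 = 19
  USB stick 5: 17 = 17
  USB stick 6: 16 + 9 = 25
  USB stick 7: 14 + 11 = 25
  USB stick 8: 11 + 10 = 21
  USB stick 9: 9 = 9
No arrangement into 8 USB sticks stays within capacity, so 9 is optimal.

9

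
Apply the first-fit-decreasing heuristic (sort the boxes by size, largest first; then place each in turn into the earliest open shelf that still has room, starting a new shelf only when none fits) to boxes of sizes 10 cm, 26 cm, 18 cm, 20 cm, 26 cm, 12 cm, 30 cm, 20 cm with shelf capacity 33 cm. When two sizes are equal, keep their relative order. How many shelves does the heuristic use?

6

Sorted descending: 30, 26, 26, 20, 20, 18, 12, 10.
  30 → shelf 1 (new)  [load 30/33]
  26 → shelf 2 (new)  [load 26/33]
  26 → shelf 3 (new)  [load 26/33]
  20 → shelf 4 (new)  [load 20/33]
  20 → shelf 5 (new)  [load 20/33]
  18 → shelf 6 (new)  [load 18/33]
  12 → shelf 4  [load 32/33]
  10 → shelf 5  [load 30/33]
6 shelves opened.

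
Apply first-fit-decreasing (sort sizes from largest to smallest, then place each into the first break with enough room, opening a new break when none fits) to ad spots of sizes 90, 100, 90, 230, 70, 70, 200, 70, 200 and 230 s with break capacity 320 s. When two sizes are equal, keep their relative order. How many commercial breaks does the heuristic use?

5

Sorted descending: 230, 230, 200, 200, 100, 90, 90, 70, 70, 70.
  230 → break 1 (new)  [load 230/320]
  230 → break 2 (new)  [load 230/320]
  200 → break 3 (new)  [load 200/320]
  200 → break 4 (new)  [load 200/320]
  100 → break 3  [load 300/320]
  90 → break 1  [load 320/320]
  90 → break 2  [load 320/320]
  70 → break 4  [load 270/320]
  70 → break 5 (new)  [load 70/320]
  70 → break 5  [load 140/320]
5 commercial breaks opened.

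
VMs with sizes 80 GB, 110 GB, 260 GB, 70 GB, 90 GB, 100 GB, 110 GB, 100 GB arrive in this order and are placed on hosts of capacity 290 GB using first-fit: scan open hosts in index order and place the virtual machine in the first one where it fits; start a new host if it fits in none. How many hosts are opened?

  80 → host 1 (new)  [load 80/290]
  110 → host 1  [load 190/290]
  260 → host 2 (new)  [load 260/290]
  70 → host 1  [load 260/290]
  90 → host 3 (new)  [load 90/290]
  100 → host 3  [load 190/290]
  110 → host 4 (new)  [load 110/290]
  100 → host 3  [load 290/290]
4 hosts opened.

4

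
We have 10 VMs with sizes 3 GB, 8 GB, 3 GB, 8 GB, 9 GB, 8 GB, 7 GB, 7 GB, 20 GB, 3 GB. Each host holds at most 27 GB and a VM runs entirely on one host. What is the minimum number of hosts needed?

3

Total = 20 + 9 + 8 + 8 + 8 + 7 + 7 + 3 + 3 + 3 = 76 GB.
Lower bound: ⌈76/27⌉ = 3 hosts.
A packing using 3 hosts:
  host 1: 20 + 7 = 27
  host 2: 9 + 8 + 8 = 25
  host 3: 8 + 7 + 3 + 3 + 3 = 24
This matches the lower bound, so 3 is optimal.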